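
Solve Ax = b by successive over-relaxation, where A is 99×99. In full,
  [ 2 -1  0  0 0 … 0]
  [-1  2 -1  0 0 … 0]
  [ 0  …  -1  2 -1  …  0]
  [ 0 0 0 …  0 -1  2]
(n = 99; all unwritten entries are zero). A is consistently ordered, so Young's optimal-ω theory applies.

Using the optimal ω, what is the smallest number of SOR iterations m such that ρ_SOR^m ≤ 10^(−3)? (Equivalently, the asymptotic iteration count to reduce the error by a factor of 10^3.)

m = 110

ρ_J = max_k |cos(kπ/100)| = cos(π/100) = 0.9995066
1 − cos²(π/100) = sin²(π/100) ⇒ √(1−ρ_J²) = sin(π/100) = 0.0314108.
ω* = 2/(1 + 0.0314108) = 2/1.0314108 = 1.9390916.
ρ(B_{ω*}) = ω*−1 = 0.9390916
(0.9390916)^m ≤ 10^{−3}  ⇒  m·ln(0.9390916) ≤ −3·ln10  ⇒  m ≥ 109.922  ⇒  m = 110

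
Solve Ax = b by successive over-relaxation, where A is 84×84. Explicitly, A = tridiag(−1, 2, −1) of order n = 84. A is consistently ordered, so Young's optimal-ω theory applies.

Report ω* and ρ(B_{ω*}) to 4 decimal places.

ω* = 1.9287, ρ_SOR = 0.9287

[ρ_J] n=84: ρ(B_J) = cos(π/(n+1)) = cos(π/85) = 0.9993.
√(1−ρ_J²) = |sin(π/85)| = 0.03695
Young: ω* = 2/(1+√(1−ρ_J²)) = 2/(1+0.03695) = 2/1.03695 = 1.9287.
ρ_SOR = ω* − 1 ≈ 0.9287.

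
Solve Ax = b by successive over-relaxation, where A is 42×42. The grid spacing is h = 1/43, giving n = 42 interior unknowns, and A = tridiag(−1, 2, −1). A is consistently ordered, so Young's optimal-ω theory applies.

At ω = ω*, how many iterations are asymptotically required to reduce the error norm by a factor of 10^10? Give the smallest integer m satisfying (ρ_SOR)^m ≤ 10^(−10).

m = 158

½·tridiag(1,0,1) at n=42: λ_k = cos(kπ/43); max |λ| at k=1 ⇒ ρ_J = cos(π/43) ≈ 0.9973323.
1 − cos²(π/43) = sin²(π/43) ⇒ √(1−ρ_J²) = sin(π/43) = 0.0729953.
So ω* = 2/1.0729953 = 1.8639411 (Young).
Hence ρ(B_{ω*}) = 1.8639411 − 1 = 0.8639411.
(0.8639411)^m ≤ 10^{−10}  ⇒  m·ln(0.8639411) ≤ −10·ln10  ⇒  m ≥ 157.441  ⇒  m = 158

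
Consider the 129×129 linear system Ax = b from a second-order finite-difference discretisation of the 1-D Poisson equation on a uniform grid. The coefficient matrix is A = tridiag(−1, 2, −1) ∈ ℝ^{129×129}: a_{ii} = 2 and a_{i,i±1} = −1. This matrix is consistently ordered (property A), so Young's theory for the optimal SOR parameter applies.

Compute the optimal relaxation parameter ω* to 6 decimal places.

ω* = 1.952813

spectrum of D⁻¹(L+U) = {cos(kπ/130) : 1≤k≤129}; ρ_J = cos(π/130) = 0.999708.
√(1−ρ_J²) = |sin(π/130)| = 0.0241637
So ω* = 2/1.0241637 = 1.952813 (Young).
ρ_SOR = ω* − 1 ≈ 0.952813.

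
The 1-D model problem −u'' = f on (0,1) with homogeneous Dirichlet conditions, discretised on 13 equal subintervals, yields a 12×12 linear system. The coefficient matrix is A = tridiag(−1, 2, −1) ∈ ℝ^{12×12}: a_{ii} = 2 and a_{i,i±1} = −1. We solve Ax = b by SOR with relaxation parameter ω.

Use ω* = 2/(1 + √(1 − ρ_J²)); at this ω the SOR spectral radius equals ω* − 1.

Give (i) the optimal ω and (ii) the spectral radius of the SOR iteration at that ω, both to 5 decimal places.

ω* = 1.61379, ρ_SOR = 0.61379

[ρ_J] n=12: ρ(B_J) = cos(π/(n+1)) = cos(π/13) = 0.97094.
1 − cos²(π/13) = sin²(π/13) ⇒ √(1−ρ_J²) = sin(π/13) = 0.239316.
ω* = 2 / (1 + 0.239316) = 2 / 1.239316 ≈ 1.61379.
Hence ρ(B_{ω*}) = 1.61379 − 1 = 0.61379.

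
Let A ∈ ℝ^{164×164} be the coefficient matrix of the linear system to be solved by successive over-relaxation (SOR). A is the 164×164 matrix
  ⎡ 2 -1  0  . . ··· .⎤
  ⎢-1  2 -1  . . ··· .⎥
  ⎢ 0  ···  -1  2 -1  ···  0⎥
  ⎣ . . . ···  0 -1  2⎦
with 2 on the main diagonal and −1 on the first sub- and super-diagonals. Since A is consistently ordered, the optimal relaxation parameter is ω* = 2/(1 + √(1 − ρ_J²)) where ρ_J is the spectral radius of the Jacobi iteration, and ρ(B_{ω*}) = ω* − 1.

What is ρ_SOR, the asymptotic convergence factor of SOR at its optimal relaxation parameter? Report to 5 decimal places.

½·tridiag(1,0,1) at n=164: λ_k = cos(kπ/165); max |λ| at k=1 ⇒ ρ_J = cos(π/165) ≈ 0.99982.
√(1 − cos²(π/165)) = sin(π/165) ≈ 0.019039.
ω* = 2 / (1 + 0.019039) = 2 / 1.019039 ≈ 1.96263.
[ρ_SOR] ω* − 1 = 0.96263.

ρ_SOR = 0.96263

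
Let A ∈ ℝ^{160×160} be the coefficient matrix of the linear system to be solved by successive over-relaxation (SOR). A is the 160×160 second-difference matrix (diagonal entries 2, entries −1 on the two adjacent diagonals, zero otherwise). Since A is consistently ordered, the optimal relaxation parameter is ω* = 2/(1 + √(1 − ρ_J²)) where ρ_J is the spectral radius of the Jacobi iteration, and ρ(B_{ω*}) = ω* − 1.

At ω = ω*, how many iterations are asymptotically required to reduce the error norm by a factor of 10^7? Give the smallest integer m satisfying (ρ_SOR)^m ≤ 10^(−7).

m = 413

[ρ_J] n=160: ρ(B_J) = cos(π/(n+1)) = cos(π/161) = 0.9998096.
√(1 − cos²(π/161)) = sin(π/161) ≈ 0.0195118.
ω* = 2/(1+0.0195118) = 1.9617232
and ρ(B_{ω*}) = 1.9617232 − 1 = 0.9617232.
For 7 digits: m = 7·ln10 / (−ln 0.9617232) = 16.1181/0.0390286 = 412.982; round up → m = 413.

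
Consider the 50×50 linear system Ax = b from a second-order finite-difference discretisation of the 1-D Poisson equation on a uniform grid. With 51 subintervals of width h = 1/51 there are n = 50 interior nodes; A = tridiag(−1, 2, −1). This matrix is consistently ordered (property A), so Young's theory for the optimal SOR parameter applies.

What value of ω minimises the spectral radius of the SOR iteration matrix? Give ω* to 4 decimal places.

B_J for the 50×50 system has eigenvalues cos(kπ/51); ρ_J = cos(π/51) = 0.9981.
√(1−ρ_J²) simplifies to sin(π/51) = 0.06156.
ω* = 2 / (1 + 0.06156) = 2 / 1.06156 ≈ 1.8840.
and ρ(B_{ω*}) = 1.8840 − 1 = 0.8840.

ω* = 1.8840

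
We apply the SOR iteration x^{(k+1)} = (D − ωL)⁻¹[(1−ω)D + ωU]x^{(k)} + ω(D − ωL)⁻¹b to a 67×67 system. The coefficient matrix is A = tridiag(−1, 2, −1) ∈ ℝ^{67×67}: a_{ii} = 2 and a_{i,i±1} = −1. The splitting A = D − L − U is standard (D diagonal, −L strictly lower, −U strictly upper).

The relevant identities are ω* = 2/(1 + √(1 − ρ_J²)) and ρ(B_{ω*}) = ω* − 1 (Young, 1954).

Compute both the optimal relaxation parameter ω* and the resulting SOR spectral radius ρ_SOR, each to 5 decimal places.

ω* = 1.91171, ρ_SOR = 0.91171

n=67: λ(B_J) = 1 − λ(A)/2 = cos(kπ/68); k=1 gives ρ_J = 0.99893.
√(1−ρ_J²) simplifies to sin(π/68) = 0.046183.
ω* = 2/(1+0.046183) = 1.91171
ρ_SOR = ω* − 1 ≈ 0.91171.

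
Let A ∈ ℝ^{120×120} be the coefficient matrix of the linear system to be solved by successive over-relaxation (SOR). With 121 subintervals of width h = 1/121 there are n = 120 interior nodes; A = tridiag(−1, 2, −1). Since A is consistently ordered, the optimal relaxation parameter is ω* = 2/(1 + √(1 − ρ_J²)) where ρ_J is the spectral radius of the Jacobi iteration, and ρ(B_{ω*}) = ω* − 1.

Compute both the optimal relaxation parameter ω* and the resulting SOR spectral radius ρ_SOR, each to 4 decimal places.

With n=120, ρ(Jacobi) = cos(π/121) = 0.9997.
1 − cos²(π/121) = sin²(π/121) ⇒ √(1−ρ_J²) = sin(π/121) = 0.02596.
ω* = 2/(1 + 0.02596) = 2/1.02596 = 1.9494.
ρ_SOR = ω* − 1 ≈ 0.9494.

ω* = 1.9494, ρ_SOR = 0.9494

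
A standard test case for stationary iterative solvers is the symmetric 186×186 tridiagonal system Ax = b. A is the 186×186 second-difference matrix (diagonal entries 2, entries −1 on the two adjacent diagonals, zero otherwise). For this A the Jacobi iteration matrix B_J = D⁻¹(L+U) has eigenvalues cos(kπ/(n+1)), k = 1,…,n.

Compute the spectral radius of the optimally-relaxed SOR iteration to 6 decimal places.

ρ_SOR = 0.966957

n=186: λ(B_J) = 1 − λ(A)/2 = cos(kπ/187); k=1 gives ρ_J = 0.999859.
√(1−ρ_J²) = |sin(π/187)| = 0.0167992
[ω*] 2 ÷ (1 + 0.0167992) = 2 ÷ 1.0167992 = 1.966957.
At ω = 1.966957 every |λ(B_ω)| = ω−1, so ρ_SOR = 0.966957.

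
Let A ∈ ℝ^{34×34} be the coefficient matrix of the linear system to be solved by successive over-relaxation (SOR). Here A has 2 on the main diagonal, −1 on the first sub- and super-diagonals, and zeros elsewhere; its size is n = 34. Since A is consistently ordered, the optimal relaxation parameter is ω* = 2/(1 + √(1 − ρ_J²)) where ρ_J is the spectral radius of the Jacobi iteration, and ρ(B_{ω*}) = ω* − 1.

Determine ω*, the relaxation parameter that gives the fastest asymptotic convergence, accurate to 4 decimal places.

[ρ_J] n=34: ρ(B_J) = cos(π/(n+1)) = cos(π/35) = 0.9960.
√(1 − cos²(π/35)) = sin(π/35) ≈ 0.08964.
ω* = 2/(1 + 0.08964) = 2/1.08964 = 1.8355.
Hence ρ(B_{ω*}) = 1.8355 − 1 = 0.8355.

ω* = 1.8355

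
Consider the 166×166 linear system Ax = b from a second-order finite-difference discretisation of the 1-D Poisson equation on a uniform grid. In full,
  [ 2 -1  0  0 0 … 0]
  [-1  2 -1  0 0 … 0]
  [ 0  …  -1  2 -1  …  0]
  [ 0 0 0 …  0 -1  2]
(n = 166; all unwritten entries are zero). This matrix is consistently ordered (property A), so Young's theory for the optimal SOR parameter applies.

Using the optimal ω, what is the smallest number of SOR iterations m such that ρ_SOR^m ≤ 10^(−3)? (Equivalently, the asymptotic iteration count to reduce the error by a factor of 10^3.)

m = 184

With n=166, ρ(Jacobi) = cos(π/167) = 0.9998231.
1 − cos²(π/167) = sin²(π/167) ⇒ √(1−ρ_J²) = sin(π/167) = 0.0188108.
ω* = 2/(1+0.0188108) = 1.9630730
ρ(B_{ω*}) = ω*−1 = 0.9630730
(0.9630730)^m ≤ 10^{−3}  ⇒  m·ln(0.9630730) ≤ −3·ln10  ⇒  m ≥ 183.590  ⇒  m = 184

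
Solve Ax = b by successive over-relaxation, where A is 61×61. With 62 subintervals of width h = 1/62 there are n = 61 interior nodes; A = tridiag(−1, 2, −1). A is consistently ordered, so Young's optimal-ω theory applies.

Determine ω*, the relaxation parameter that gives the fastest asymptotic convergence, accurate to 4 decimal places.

ω* = 1.9036

With n=61, ρ(Jacobi) = cos(π/62) = 0.9987.
1 − cos²(π/62) = sin²(π/62) ⇒ √(1−ρ_J²) = sin(π/62) = 0.05065.
ω* = 2/(1 + 0.05065) = 2/1.05065 = 1.9036.
ρ(B_{ω*}) = ω*−1 = 0.9036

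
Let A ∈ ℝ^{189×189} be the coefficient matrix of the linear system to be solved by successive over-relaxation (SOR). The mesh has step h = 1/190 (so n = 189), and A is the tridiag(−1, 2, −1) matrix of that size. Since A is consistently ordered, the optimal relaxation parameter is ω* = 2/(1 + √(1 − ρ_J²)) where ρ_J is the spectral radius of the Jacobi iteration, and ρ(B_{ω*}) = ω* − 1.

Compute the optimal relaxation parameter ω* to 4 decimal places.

[ρ_J] n=189: ρ(B_J) = cos(π/(n+1)) = cos(π/190) = 0.9999.
√(1 − cos²(π/190)) = sin(π/190) ≈ 0.01653.
Young: ω* = 2/(1+√(1−ρ_J²)) = 2/(1+0.01653) = 2/1.01653 = 1.9675.
ρ_SOR = ω* − 1 ≈ 0.9675.

ω* = 1.9675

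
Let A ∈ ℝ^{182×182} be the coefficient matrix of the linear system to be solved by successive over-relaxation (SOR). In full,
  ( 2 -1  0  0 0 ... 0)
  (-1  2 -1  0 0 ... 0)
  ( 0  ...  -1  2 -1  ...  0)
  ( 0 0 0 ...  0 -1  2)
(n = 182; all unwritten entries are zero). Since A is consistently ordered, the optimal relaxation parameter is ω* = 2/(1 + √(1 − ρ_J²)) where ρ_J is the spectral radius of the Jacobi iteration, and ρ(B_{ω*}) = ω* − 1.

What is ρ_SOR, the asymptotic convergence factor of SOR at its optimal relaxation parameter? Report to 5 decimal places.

spectrum of D⁻¹(L+U) = {cos(kπ/183) : 1≤k≤182}; ρ_J = cos(π/183) = 0.99985.
√(1−ρ_J²) = |sin(π/183)| = 0.017166
[ω*] 2 ÷ (1 + 0.017166) = 2 ÷ 1.017166 = 1.96625.
ρ_SOR = ω* − 1 ≈ 0.96625.

ρ_SOR = 0.96625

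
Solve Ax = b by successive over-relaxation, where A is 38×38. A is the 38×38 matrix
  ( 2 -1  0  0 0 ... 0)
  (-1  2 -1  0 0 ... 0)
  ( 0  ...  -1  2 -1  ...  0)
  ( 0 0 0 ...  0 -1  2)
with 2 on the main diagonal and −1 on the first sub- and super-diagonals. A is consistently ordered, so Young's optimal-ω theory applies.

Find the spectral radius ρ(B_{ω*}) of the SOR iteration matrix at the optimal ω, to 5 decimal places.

ρ_SOR = 0.85105

½·tridiag(1,0,1) at n=38: λ_k = cos(kπ/39); max |λ| at k=1 ⇒ ρ_J = cos(π/39) ≈ 0.99676.
root = sin(π/39) = 0.080467  (since 1−cos² = sin²).
Then 2/(1+√(1−ρ_J²)) = 2/(1+0.080467); ω* = 2/1.080467 = 1.85105.
and ρ(B_{ω*}) = 1.85105 − 1 = 0.85105.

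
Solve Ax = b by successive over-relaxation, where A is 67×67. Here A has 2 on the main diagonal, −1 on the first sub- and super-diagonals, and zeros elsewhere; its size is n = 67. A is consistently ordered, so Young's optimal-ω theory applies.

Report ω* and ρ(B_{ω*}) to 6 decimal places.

ω* = 1.911711, ρ_SOR = 0.911711

With n=67, ρ(Jacobi) = cos(π/68) = 0.998933.
√(1−ρ_J²) simplifies to sin(π/68) = 0.0461835.
ω* = 2/(1+0.0461835) = 1.911711
ρ_SOR = ω* − 1 = 1.911711 − 1 = 0.911711.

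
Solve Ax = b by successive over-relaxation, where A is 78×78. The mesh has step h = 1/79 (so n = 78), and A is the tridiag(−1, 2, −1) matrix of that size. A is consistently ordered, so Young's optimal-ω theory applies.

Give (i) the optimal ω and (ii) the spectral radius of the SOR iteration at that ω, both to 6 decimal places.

n=78: λ(B_J) = 1 − λ(A)/2 = cos(kπ/79); k=1 gives ρ_J = 0.999209.
1 − cos²(π/79) = sin²(π/79) ⇒ √(1−ρ_J²) = sin(π/79) = 0.0397565.
Then 2/(1+√(1−ρ_J²)) = 2/(1+0.0397565); ω* = 2/1.0397565 = 1.923527.
Hence ρ(B_{ω*}) = 1.923527 − 1 = 0.923527.

ω* = 1.923527, ρ_SOR = 0.923527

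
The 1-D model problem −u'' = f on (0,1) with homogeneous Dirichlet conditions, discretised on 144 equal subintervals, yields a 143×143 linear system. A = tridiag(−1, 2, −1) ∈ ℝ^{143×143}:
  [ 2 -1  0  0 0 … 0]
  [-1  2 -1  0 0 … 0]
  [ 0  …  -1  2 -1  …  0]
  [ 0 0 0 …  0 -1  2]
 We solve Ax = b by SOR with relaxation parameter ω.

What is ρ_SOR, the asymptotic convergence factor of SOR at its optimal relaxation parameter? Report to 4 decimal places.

ρ_SOR = 0.9573

[ρ_J] n=143: ρ(B_J) = cos(π/(n+1)) = cos(π/144) = 0.9998.
1 − cos²(π/144) = sin²(π/144) ⇒ √(1−ρ_J²) = sin(π/144) = 0.02181.
ω* = 2 / (1 + 0.02181) = 2 / 1.02181 ≈ 1.9573.
ρ_SOR = ω* − 1 ≈ 0.9573.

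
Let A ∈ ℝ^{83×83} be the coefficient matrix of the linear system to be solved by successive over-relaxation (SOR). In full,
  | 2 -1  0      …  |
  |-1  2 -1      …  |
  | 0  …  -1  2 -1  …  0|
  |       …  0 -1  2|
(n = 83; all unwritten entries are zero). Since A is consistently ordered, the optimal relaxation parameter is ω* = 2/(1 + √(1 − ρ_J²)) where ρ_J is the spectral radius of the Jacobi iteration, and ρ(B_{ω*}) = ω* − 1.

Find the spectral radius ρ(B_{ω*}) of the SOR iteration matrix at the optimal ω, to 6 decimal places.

[ρ_J] n=83: ρ(B_J) = cos(π/(n+1)) = cos(π/84) = 0.999301.
√(1−ρ_J²) simplifies to sin(π/84) = 0.0373912.
Then 2/(1+√(1−ρ_J²)) = 2/(1+0.0373912); ω* = 2/1.0373912 = 1.927913.
and ρ(B_{ω*}) = 1.927913 − 1 = 0.927913.

ρ_SOR = 0.927913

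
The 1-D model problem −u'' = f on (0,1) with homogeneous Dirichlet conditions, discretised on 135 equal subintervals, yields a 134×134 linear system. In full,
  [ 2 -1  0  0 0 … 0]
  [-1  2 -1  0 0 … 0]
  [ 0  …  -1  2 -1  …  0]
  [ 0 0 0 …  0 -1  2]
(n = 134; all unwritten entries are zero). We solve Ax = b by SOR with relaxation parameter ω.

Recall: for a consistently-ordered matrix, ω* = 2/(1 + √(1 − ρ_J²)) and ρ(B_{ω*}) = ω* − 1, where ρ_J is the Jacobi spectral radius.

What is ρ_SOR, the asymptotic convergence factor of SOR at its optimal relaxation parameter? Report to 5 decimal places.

B_J for the 134×134 system has eigenvalues cos(kπ/135); ρ_J = cos(π/135) = 0.99973.
1 − cos²(π/135) = sin²(π/135) ⇒ √(1−ρ_J²) = sin(π/135) = 0.023269.
ω* = 2 / (1 + 0.023269) = 2 / 1.023269 ≈ 1.95452.
ρ_SOR = ω* − 1 = 1.95452 − 1 = 0.95452.

ρ_SOR = 0.95452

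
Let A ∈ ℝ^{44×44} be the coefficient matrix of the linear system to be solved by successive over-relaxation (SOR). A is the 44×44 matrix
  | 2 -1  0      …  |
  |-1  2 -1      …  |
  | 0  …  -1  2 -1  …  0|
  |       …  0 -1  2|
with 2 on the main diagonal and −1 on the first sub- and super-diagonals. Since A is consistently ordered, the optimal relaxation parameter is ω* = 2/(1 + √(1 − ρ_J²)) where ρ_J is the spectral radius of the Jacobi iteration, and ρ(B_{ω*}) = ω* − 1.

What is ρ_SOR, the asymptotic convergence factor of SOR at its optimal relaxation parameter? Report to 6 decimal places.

spectrum of D⁻¹(L+U) = {cos(kπ/45) : 1≤k≤44}; ρ_J = cos(π/45) = 0.997564.
root = sin(π/45) = 0.0697565  (since 1−cos² = sin²).
ω* = 2 / (1 + 0.0697565) = 2 / 1.0697565 ≈ 1.869584.
At ω = 1.869584 every |λ(B_ω)| = ω−1, so ρ_SOR = 0.869584.

ρ_SOR = 0.869584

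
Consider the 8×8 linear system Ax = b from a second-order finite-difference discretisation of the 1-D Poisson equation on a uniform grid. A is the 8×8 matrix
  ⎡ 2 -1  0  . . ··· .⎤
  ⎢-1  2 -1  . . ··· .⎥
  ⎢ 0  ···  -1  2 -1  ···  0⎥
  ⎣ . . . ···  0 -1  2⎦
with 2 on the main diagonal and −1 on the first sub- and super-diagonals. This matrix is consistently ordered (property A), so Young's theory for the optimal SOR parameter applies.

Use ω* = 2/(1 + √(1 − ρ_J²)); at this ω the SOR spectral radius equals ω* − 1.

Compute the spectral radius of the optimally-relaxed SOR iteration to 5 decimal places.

ρ_J = max_k |cos(kπ/9)| = cos(π/9) = 0.93969
√(1−ρ_J²) = |sin(π/9)| = 0.342020
ω* = 2 / (1 + 0.342020) = 2 / 1.342020 ≈ 1.49029.
and ρ(B_{ω*}) = 1.49029 − 1 = 0.49029.

ρ_SOR = 0.49029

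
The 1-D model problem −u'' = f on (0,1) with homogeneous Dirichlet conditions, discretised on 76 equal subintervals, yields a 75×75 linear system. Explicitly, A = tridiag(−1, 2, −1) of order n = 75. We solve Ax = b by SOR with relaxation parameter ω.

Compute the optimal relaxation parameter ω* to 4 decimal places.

ω* = 1.9206

½·tridiag(1,0,1) at n=75: λ_k = cos(kπ/76); max |λ| at k=1 ⇒ ρ_J = cos(π/76) ≈ 0.9991.
1 − cos²(π/76) = sin²(π/76) ⇒ √(1−ρ_J²) = sin(π/76) = 0.04132.
Young: ω* = 2/(1+√(1−ρ_J²)) = 2/(1+0.04132) = 2/1.04132 = 1.9206.
[ρ_SOR] ω* − 1 = 0.9206.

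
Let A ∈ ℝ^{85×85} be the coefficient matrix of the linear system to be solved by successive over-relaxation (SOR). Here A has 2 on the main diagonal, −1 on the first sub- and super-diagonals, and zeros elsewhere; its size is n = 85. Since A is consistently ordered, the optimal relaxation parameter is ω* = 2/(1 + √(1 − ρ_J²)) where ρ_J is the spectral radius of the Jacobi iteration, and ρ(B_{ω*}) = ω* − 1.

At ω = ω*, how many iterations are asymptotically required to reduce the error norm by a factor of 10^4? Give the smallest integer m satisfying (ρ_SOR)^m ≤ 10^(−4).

m = 127

B_J for the 85×85 system has eigenvalues cos(kπ/86); ρ_J = cos(π/86) = 0.9993328.
√(1−ρ_J²) = |sin(π/86)| = 0.0365220
ω* = 2 / (1 + 0.0365220) = 2 / 1.0365220 ≈ 1.9295297.
ρ_SOR = ω* − 1 = 1.9295297 − 1 = 0.9295297.
Need (0.9295297)^m ≤ 10^(−4): m ≥ 4·ln10/|ln 0.9295297| = 9.21034/0.0730765 = 126.037 ⇒ m = 127.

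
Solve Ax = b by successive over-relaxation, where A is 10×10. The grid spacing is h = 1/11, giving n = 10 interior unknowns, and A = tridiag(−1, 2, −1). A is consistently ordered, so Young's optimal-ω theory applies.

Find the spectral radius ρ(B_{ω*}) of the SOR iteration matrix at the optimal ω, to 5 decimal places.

ρ_J = max_k |cos(kπ/11)| = cos(π/11) = 0.95949
√(1−ρ_J²) = |sin(π/11)| = 0.281733
Then 2/(1+√(1−ρ_J²)) = 2/(1+0.281733); ω* = 2/1.281733 = 1.56039.
ρ(B_{ω*}) = ω*−1 = 0.56039

ρ_SOR = 0.56039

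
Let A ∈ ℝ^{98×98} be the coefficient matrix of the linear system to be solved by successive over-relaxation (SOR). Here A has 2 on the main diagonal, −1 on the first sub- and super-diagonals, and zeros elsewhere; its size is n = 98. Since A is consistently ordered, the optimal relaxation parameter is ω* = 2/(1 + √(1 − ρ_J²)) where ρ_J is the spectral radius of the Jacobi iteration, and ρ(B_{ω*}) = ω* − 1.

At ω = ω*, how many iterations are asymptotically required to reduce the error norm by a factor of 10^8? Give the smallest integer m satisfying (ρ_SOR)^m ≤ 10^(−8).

m = 291

With n=98, ρ(Jacobi) = cos(π/99) = 0.9994965.
√(1−ρ_J²) simplifies to sin(π/99) = 0.0317279.
ω* = 2/(1 + 0.0317279) = 2/1.0317279 = 1.9384956.
[ρ_SOR] ω* − 1 = 0.9384956.
ρ_SOR^m ≤ 10^(−8) ⇔ m ≥ 8·ln10/(−ln 0.9384956) = 18.4207/0.0634771 = 290.194; m = ⌈290.194⌉ = 291.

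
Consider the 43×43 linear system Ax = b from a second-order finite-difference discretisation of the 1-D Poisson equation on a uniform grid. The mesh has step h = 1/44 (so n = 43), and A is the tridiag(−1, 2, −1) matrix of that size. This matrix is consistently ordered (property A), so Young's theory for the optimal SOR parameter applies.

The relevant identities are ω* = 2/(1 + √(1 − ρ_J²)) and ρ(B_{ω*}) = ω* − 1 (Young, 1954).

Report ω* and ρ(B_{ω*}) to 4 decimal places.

½·tridiag(1,0,1) at n=43: λ_k = cos(kπ/44); max |λ| at k=1 ⇒ ρ_J = cos(π/44) ≈ 0.9975.
1 − cos²(π/44) = sin²(π/44) ⇒ √(1−ρ_J²) = sin(π/44) = 0.07134.
[ω*] 2 ÷ (1 + 0.07134) = 2 ÷ 1.07134 = 1.8668.
and ρ(B_{ω*}) = 1.8668 − 1 = 0.8668.

ω* = 1.8668, ρ_SOR = 0.8668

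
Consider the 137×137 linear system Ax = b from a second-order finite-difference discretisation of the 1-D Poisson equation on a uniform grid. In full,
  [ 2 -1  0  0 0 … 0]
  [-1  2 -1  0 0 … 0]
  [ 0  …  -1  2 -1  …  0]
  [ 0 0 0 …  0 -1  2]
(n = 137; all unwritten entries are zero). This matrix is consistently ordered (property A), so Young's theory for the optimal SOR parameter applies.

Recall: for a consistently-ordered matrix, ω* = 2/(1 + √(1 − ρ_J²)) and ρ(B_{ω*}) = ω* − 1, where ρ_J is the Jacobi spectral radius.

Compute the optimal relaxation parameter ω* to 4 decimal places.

ω* = 1.9555

ρ_J = max_k |cos(kπ/138)| = cos(π/138) = 0.9997
root = sin(π/138) = 0.02276  (since 1−cos² = sin²).
Young: ω* = 2/(1+√(1−ρ_J²)) = 2/(1+0.02276) = 2/1.02276 = 1.9555.
and ρ(B_{ω*}) = 1.9555 − 1 = 0.9555.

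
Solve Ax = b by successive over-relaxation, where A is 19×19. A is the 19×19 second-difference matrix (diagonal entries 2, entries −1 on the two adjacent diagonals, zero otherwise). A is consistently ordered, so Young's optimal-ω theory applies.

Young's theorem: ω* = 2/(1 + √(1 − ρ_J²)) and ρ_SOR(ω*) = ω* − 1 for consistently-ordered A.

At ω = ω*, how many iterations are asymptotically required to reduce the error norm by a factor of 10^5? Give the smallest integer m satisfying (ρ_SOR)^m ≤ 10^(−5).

m = 37

[ρ_J] n=19: ρ(B_J) = cos(π/(n+1)) = cos(π/20) = 0.9876883.
√(1−ρ_J²) = |sin(π/20)| = 0.1564345
So ω* = 2/1.1564345 = 1.7294538 (Young).
At ω = 1.7294538 every |λ(B_ω)| = ω−1, so ρ_SOR = 0.7294538.
(0.7294538)^m ≤ 10^{−5}  ⇒  m·ln(0.7294538) ≤ −5·ln10  ⇒  m ≥ 36.496  ⇒  m = 37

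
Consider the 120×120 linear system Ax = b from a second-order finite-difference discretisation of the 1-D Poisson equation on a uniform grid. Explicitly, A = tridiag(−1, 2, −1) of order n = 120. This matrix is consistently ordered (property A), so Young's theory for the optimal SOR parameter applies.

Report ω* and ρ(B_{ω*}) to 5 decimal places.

B_J for the 120×120 system has eigenvalues cos(kπ/121); ρ_J = cos(π/121) = 0.99966.
root = sin(π/121) = 0.025961  (since 1−cos² = sin²).
[ω*] 2 ÷ (1 + 0.025961) = 2 ÷ 1.025961 = 1.94939.
and ρ(B_{ω*}) = 1.94939 − 1 = 0.94939.

ω* = 1.94939, ρ_SOR = 0.94939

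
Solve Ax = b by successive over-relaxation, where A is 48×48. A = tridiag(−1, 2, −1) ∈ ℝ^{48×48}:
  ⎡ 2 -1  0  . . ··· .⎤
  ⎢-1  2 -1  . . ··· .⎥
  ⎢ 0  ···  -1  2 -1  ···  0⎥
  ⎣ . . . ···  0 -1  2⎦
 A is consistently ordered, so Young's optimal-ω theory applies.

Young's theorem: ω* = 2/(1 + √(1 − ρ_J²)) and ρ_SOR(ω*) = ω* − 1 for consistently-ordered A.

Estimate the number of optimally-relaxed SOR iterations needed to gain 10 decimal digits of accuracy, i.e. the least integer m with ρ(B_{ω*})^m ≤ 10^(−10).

½·tridiag(1,0,1) at n=48: λ_k = cos(kπ/49); max |λ| at k=1 ⇒ ρ_J = cos(π/49) ≈ 0.9979454.
√(1 − cos²(π/49)) = sin(π/49) ≈ 0.0640702.
So ω* = 2/1.0640702 = 1.8795752 (Young).
and ρ(B_{ω*}) = 1.8795752 − 1 = 0.8795752.
(0.8795752)^m ≤ 10^{−10}  ⇒  m·ln(0.8795752) ≤ −10·ln10  ⇒  m ≥ 179.447  ⇒  m = 180

m = 180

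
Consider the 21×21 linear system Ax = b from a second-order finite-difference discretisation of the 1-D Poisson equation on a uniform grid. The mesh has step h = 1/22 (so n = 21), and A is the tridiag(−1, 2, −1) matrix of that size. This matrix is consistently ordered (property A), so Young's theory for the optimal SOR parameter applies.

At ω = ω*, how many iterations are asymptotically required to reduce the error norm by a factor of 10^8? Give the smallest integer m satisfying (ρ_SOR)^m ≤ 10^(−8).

m = 65

n=21: λ(B_J) = 1 − λ(A)/2 = cos(kπ/22); k=1 gives ρ_J = 0.9898214.
√(1−ρ_J²) = |sin(π/22)| = 0.1423148
So ω* = 2/1.1423148 = 1.7508309 (Young).
and ρ(B_{ω*}) = 1.7508309 − 1 = 0.7508309.
m ≥ 8·ln10 / (−ln 0.7508309) = 64.279; smallest integer m = 65.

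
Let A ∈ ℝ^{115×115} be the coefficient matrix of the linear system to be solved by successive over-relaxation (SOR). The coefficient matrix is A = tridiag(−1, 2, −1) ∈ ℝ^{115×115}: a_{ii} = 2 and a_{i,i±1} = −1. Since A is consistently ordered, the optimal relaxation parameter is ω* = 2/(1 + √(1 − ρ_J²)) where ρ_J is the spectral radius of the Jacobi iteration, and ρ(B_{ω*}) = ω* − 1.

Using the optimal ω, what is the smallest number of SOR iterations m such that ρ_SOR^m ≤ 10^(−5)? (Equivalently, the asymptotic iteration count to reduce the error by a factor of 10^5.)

[ρ_J] n=115: ρ(B_J) = cos(π/(n+1)) = cos(π/116) = 0.9996333.
√(1 − cos²(π/116)) = sin(π/116) ≈ 0.0270794.
ω* = 2 / (1 + 0.0270794) = 2 / 1.0270794 ≈ 1.9472691.
ρ_SOR = ω* − 1 = 1.9472691 − 1 = 0.9472691.
(0.9472691)^m ≤ 10^{−5}  ⇒  m·ln(0.9472691) ≤ −5·ln10  ⇒  m ≥ 212.525  ⇒  m = 213

m = 213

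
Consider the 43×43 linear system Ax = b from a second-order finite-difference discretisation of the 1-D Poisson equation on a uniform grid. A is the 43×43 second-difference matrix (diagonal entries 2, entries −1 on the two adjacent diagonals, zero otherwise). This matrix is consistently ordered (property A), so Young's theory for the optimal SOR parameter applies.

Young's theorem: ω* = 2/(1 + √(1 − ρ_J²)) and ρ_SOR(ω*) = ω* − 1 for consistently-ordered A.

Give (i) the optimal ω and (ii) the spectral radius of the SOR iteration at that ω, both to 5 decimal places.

ω* = 1.86682, ρ_SOR = 0.86682

B_J for the 43×43 system has eigenvalues cos(kπ/44); ρ_J = cos(π/44) = 0.99745.
root = sin(π/44) = 0.071339  (since 1−cos² = sin²).
Young: ω* = 2/(1+√(1−ρ_J²)) = 2/(1+0.071339) = 2/1.071339 = 1.86682.
Hence ρ(B_{ω*}) = 1.86682 − 1 = 0.86682.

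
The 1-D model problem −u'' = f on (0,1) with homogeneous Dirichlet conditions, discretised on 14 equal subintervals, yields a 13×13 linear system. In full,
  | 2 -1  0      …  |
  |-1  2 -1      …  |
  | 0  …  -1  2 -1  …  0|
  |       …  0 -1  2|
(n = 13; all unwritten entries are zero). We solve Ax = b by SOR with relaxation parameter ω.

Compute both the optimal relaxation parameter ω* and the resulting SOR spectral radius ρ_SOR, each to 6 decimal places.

½·tridiag(1,0,1) at n=13: λ_k = cos(kπ/14); max |λ| at k=1 ⇒ ρ_J = cos(π/14) ≈ 0.974928.
1 − cos²(π/14) = sin²(π/14) ⇒ √(1−ρ_J²) = sin(π/14) = 0.2225209.
So ω* = 2/1.2225209 = 1.635964 (Young).
ρ_SOR = ω* − 1 = 1.635964 − 1 = 0.635964.

ω* = 1.635964, ρ_SOR = 0.635964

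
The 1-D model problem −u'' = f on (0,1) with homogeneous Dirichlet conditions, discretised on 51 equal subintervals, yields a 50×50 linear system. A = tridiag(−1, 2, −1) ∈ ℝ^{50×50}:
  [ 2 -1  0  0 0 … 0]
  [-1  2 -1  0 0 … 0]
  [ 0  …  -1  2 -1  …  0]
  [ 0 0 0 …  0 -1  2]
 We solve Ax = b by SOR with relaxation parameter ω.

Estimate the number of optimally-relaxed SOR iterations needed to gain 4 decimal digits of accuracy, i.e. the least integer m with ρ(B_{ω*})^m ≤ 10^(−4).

m = 75

n=50: λ(B_J) = 1 − λ(A)/2 = cos(kπ/51); k=1 gives ρ_J = 0.9981033.
√(1−ρ_J²) simplifies to sin(π/51) = 0.0615609.
So ω* = 2/1.0615609 = 1.8840181 (Young).
ρ_SOR = ω* − 1 = 1.8840181 − 1 = 0.8840181.
m ≥ 4·ln10 / (−ln 0.8840181) = 74.712; smallest integer m = 75.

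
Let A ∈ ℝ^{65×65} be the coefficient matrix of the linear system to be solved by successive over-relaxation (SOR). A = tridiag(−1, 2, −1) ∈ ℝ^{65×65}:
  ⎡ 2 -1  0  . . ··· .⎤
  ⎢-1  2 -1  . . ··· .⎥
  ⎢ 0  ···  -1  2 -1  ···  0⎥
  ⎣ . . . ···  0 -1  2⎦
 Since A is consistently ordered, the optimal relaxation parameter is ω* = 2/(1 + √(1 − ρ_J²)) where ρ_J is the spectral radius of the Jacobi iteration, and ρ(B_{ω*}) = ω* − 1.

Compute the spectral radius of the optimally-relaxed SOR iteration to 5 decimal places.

With n=65, ρ(Jacobi) = cos(π/66) = 0.99887.
√(1 − cos²(π/66)) = sin(π/66) ≈ 0.047582.
So ω* = 2/1.047582 = 1.90916 (Young).
and ρ(B_{ω*}) = 1.90916 − 1 = 0.90916.

ρ_SOR = 0.90916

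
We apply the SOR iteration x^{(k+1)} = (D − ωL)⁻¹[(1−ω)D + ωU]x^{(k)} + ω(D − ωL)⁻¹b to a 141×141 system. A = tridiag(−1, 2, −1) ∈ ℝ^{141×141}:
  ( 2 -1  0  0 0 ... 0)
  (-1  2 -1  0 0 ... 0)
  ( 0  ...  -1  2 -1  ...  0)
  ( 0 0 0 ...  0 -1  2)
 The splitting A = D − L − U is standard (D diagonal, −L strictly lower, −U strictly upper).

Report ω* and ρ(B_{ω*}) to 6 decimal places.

ω* = 1.956713, ρ_SOR = 0.956713

B_J for the 141×141 system has eigenvalues cos(kπ/142); ρ_J = cos(π/142) = 0.999755.
√(1−ρ_J²) simplifies to sin(π/142) = 0.0221221.
Young: ω* = 2/(1+√(1−ρ_J²)) = 2/(1+0.0221221) = 2/1.0221221 = 1.956713.
and ρ(B_{ω*}) = 1.956713 − 1 = 0.956713.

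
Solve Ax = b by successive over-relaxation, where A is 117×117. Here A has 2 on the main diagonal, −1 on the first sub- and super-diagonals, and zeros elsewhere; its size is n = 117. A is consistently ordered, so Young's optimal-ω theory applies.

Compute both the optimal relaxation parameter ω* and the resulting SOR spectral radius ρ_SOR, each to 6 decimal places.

spectrum of D⁻¹(L+U) = {cos(kπ/118) : 1≤k≤117}; ρ_J = cos(π/118) = 0.999646.
root = sin(π/118) = 0.0266205  (since 1−cos² = sin²).
[ω*] 2 ÷ (1 + 0.0266205) = 2 ÷ 1.0266205 = 1.948140.
and ρ(B_{ω*}) = 1.948140 − 1 = 0.948140.

ω* = 1.948140, ρ_SOR = 0.948140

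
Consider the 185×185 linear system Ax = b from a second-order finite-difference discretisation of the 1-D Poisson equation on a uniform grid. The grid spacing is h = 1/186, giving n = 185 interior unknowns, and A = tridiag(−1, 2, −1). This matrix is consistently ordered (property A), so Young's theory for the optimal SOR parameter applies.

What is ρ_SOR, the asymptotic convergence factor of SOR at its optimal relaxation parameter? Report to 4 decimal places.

spectrum of D⁻¹(L+U) = {cos(kπ/186) : 1≤k≤185}; ρ_J = cos(π/186) = 0.9999.
√(1 − cos²(π/186)) = sin(π/186) ≈ 0.01689.
Young: ω* = 2/(1+√(1−ρ_J²)) = 2/(1+0.01689) = 2/1.01689 = 1.9668.
ρ_SOR = ω* − 1 ≈ 0.9668.

ρ_SOR = 0.9668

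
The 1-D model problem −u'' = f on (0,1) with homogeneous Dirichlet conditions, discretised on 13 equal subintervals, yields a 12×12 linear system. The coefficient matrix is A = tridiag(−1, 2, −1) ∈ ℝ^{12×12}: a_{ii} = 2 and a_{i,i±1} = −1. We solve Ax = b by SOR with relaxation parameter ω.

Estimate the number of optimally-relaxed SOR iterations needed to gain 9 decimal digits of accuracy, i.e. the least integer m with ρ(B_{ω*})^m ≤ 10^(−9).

m = 43

½·tridiag(1,0,1) at n=12: λ_k = cos(kπ/13); max |λ| at k=1 ⇒ ρ_J = cos(π/13) ≈ 0.9709418.
√(1−ρ_J²) simplifies to sin(π/13) = 0.2393157.
Young: ω* = 2/(1+√(1−ρ_J²)) = 2/(1+0.2393157) = 2/1.2393157 = 1.6137938.
ρ_SOR = ω* − 1 = 1.6137938 − 1 = 0.6137938.
(0.6137938)^m ≤ 10^{−9}  ⇒  m·ln(0.6137938) ≤ −9·ln10  ⇒  m ≥ 42.457  ⇒  m = 43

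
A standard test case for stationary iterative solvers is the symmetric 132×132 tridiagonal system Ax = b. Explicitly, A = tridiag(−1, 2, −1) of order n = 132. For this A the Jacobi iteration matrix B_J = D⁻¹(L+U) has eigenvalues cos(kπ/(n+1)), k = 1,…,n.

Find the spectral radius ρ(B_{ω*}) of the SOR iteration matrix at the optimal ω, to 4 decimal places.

n=132: λ(B_J) = 1 − λ(A)/2 = cos(kπ/133); k=1 gives ρ_J = 0.9997.
√(1−ρ_J²) simplifies to sin(π/133) = 0.02362.
ω* = 2 / (1 + 0.02362) = 2 / 1.02362 ≈ 1.9539.
Hence ρ(B_{ω*}) = 1.9539 − 1 = 0.9539.

ρ_SOR = 0.9539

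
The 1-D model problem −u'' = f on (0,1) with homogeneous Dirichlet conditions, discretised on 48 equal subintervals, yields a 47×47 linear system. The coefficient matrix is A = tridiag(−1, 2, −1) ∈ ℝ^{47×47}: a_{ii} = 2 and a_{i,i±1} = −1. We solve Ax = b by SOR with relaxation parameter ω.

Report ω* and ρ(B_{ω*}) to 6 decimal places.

½·tridiag(1,0,1) at n=47: λ_k = cos(kπ/48); max |λ| at k=1 ⇒ ρ_J = cos(π/48) ≈ 0.997859.
√(1−ρ_J²) simplifies to sin(π/48) = 0.0654031.
Young: ω* = 2/(1+√(1−ρ_J²)) = 2/(1+0.0654031) = 2/1.0654031 = 1.877224.
ρ_SOR = ω* − 1 ≈ 0.877224.

ω* = 1.877224, ρ_SOR = 0.877224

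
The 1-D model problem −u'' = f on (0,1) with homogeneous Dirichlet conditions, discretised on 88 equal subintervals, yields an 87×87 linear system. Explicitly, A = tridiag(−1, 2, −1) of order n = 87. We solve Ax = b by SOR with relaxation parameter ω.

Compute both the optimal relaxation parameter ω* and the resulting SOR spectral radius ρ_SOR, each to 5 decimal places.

ω* = 1.93108, ρ_SOR = 0.93108

n=87: λ(B_J) = 1 − λ(A)/2 = cos(kπ/88); k=1 gives ρ_J = 0.99936.
√(1 − cos²(π/88)) = sin(π/88) ≈ 0.035692.
So ω* = 2/1.035692 = 1.93108 (Young).
[ρ_SOR] ω* − 1 = 0.93108.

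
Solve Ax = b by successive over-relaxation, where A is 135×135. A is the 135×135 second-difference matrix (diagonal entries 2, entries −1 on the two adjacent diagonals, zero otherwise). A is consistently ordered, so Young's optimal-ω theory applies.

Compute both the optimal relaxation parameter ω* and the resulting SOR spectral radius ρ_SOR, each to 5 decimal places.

½·tridiag(1,0,1) at n=135: λ_k = cos(kπ/136); max |λ| at k=1 ⇒ ρ_J = cos(π/136) ≈ 0.99973.
√(1−ρ_J²) = |sin(π/136)| = 0.023098
Then 2/(1+√(1−ρ_J²)) = 2/(1+0.023098); ω* = 2/1.023098 = 1.95485.
ρ_SOR = ω* − 1 = 1.95485 − 1 = 0.95485.

ω* = 1.95485, ρ_SOR = 0.95485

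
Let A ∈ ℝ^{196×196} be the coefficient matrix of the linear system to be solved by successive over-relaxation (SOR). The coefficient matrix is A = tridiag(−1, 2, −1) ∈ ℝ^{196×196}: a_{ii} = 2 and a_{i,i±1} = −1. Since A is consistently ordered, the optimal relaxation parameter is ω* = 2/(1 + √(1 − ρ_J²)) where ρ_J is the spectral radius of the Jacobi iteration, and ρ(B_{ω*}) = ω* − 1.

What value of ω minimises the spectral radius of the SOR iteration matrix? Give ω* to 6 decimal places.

With n=196, ρ(Jacobi) = cos(π/197) = 0.999873.
root = sin(π/197) = 0.0159465  (since 1−cos² = sin²).
Young: ω* = 2/(1+√(1−ρ_J²)) = 2/(1+0.0159465) = 2/1.0159465 = 1.968608.
At ω = 1.968608 every |λ(B_ω)| = ω−1, so ρ_SOR = 0.968608.

ω* = 1.968608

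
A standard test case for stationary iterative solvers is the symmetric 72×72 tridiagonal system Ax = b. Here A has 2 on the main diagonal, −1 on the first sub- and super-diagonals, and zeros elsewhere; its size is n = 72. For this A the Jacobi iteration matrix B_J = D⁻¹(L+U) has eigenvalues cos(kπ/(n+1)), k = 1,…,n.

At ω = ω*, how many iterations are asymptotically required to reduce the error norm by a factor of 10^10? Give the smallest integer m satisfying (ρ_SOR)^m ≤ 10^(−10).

ρ_J = max_k |cos(kπ/73)| = cos(π/73) = 0.9990741
√(1−ρ_J²) = |sin(π/73)| = 0.0430222
Then 2/(1+√(1−ρ_J²)) = 2/(1+0.0430222); ω* = 2/1.0430222 = 1.9175047.
ρ_SOR = ω* − 1 ≈ 0.9175047.
ρ_SOR^m ≤ 10^(−10) ⇔ m ≥ 10·ln10/(−ln 0.9175047) = 23.0259/0.0860976 = 267.440; m = ⌈267.440⌉ = 268.

m = 268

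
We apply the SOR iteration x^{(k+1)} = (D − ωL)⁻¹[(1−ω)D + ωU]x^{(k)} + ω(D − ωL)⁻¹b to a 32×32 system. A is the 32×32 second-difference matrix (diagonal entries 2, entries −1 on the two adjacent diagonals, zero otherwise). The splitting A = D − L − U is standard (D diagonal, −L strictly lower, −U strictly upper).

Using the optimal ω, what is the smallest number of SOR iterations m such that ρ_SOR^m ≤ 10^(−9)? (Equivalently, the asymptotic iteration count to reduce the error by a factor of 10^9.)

m = 109

spectrum of D⁻¹(L+U) = {cos(kπ/33) : 1≤k≤32}; ρ_J = cos(π/33) = 0.9954719.
√(1−ρ_J²) simplifies to sin(π/33) = 0.0950560.
ω* = 2/(1 + 0.0950560) = 2/1.0950560 = 1.8263906.
Hence ρ(B_{ω*}) = 1.8263906 − 1 = 0.8263906.
ρ_SOR^m ≤ 10^(−9) ⇔ m ≥ 9·ln10/(−ln 0.8263906) = 20.7233/0.190688 = 108.676; m = ⌈108.676⌉ = 109.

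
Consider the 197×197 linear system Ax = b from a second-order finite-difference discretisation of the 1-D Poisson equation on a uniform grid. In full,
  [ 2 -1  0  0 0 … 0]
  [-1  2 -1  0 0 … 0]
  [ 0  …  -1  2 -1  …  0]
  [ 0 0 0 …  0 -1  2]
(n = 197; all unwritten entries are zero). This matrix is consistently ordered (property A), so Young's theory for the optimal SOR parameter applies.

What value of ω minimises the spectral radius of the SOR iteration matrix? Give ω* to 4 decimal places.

ω* = 1.9688

With n=197, ρ(Jacobi) = cos(π/198) = 0.9999.
√(1−ρ_J²) = |sin(π/198)| = 0.01587
So ω* = 2/1.01587 = 1.9688 (Young).
[ρ_SOR] ω* − 1 = 0.9688.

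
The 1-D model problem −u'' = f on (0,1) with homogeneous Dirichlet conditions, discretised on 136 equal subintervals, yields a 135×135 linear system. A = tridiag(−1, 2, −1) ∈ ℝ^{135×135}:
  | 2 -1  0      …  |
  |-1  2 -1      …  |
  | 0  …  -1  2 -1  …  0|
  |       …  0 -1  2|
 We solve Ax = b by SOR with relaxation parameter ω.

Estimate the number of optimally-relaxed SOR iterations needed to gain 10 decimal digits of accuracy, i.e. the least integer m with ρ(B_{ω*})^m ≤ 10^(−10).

spectrum of D⁻¹(L+U) = {cos(kπ/136) : 1≤k≤135}; ρ_J = cos(π/136) = 0.9997332.
√(1 − cos²(π/136)) = sin(π/136) ≈ 0.0230979.
[ω*] 2 ÷ (1 + 0.0230979) = 2 ÷ 1.0230979 = 1.9548471.
At ω = 1.9548471 every |λ(B_ω)| = ω−1, so ρ_SOR = 0.9548471.
For 10 digits: m = 10·ln10 / (−ln 0.9548471) = 23.0259/0.0462041 = 498.352; round up → m = 499.

m = 499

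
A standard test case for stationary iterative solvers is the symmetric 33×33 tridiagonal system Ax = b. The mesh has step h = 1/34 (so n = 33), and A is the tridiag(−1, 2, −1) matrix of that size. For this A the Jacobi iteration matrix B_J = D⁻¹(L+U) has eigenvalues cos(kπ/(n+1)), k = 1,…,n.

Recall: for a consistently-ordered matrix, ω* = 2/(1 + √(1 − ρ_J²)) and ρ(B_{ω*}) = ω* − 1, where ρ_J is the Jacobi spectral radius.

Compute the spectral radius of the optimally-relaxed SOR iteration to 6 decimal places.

ρ_J = max_k |cos(kπ/34)| = cos(π/34) = 0.995734
√(1−ρ_J²) = |sin(π/34)| = 0.0922684
Young: ω* = 2/(1+√(1−ρ_J²)) = 2/(1+0.0922684) = 2/1.0922684 = 1.831052.
[ρ_SOR] ω* − 1 = 0.831052.

ρ_SOR = 0.831052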